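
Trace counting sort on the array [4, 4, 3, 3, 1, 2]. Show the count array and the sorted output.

Count array: [0, 1, 1, 2, 2]
(count[i] = number of elements equal to i)
Cumulative count: [0, 1, 2, 4, 6]
Sorted: [1, 2, 3, 3, 4, 4]


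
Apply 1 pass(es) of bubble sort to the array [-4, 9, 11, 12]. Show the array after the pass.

After pass 1: [-4, 9, 11, 12] (0 swaps)
Total swaps: 0


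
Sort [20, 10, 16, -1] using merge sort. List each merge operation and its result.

Divide and conquer:
  Merge [20] + [10] -> [10, 20]
  Merge [16] + [-1] -> [-1, 16]
  Merge [10, 20] + [-1, 16] -> [-1, 10, 16, 20]


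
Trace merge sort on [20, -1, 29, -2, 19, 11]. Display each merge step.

Divide and conquer:
  Merge [-1] + [29] -> [-1, 29]
  Merge [20] + [-1, 29] -> [-1, 20, 29]
  Merge [19] + [11] -> [11, 19]
  Merge [-2] + [11, 19] -> [-2, 11, 19]
  Merge [-1, 20, 29] + [-2, 11, 19] -> [-2, -1, 11, 19, 20, 29]


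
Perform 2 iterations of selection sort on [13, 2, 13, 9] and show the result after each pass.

Pass 1: Select minimum 2 at index 1, swap -> [2, 13, 13, 9]
Pass 2: Select minimum 9 at index 3, swap -> [2, 9, 13, 13]


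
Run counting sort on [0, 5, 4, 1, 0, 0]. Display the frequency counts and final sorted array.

Count array: [3, 1, 0, 0, 1, 1]
(count[i] = number of elements equal to i)
Cumulative count: [3, 4, 4, 4, 5, 6]
Sorted: [0, 0, 0, 1, 4, 5]


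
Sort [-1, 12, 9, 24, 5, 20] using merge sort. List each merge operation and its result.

Divide and conquer:
  Merge [12] + [9] -> [9, 12]
  Merge [-1] + [9, 12] -> [-1, 9, 12]
  Merge [5] + [20] -> [5, 20]
  Merge [24] + [5, 20] -> [5, 20, 24]
  Merge [-1, 9, 12] + [5, 20, 24] -> [-1, 5, 9, 12, 20, 24]


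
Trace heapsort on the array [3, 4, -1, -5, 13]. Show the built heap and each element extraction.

Build heap: [13, 4, -1, -5, 3]
Extract 13: [4, 3, -1, -5, 13]
Extract 4: [3, -5, -1, 4, 13]
Extract 3: [-1, -5, 3, 4, 13]
Extract -1: [-5, -1, 3, 4, 13]


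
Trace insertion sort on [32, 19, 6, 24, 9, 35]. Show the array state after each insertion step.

First element 32 is already 'sorted'
Insert 19: shifted 1 elements -> [19, 32, 6, 24, 9, 35]
Insert 6: shifted 2 elements -> [6, 19, 32, 24, 9, 35]
Insert 24: shifted 1 elements -> [6, 19, 24, 32, 9, 35]
Insert 9: shifted 3 elements -> [6, 9, 19, 24, 32, 35]
Insert 35: shifted 0 elements -> [6, 9, 19, 24, 32, 35]


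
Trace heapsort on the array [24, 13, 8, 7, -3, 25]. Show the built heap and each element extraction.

Build heap: [25, 13, 24, 7, -3, 8]
Extract 25: [24, 13, 8, 7, -3, 25]
Extract 24: [13, 7, 8, -3, 24, 25]
Extract 13: [8, 7, -3, 13, 24, 25]
Extract 8: [7, -3, 8, 13, 24, 25]
Extract 7: [-3, 7, 8, 13, 24, 25]


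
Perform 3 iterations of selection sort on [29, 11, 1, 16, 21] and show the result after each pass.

Pass 1: Select minimum 1 at index 2, swap -> [1, 11, 29, 16, 21]
Pass 2: Select minimum 11 at index 1, swap -> [1, 11, 29, 16, 21]
Pass 3: Select minimum 16 at index 3, swap -> [1, 11, 16, 29, 21]


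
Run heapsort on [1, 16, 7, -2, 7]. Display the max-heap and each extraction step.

Build heap: [16, 7, 7, -2, 1]
Extract 16: [7, 1, 7, -2, 16]
Extract 7: [7, 1, -2, 7, 16]
Extract 7: [1, -2, 7, 7, 16]
Extract 1: [-2, 1, 7, 7, 16]


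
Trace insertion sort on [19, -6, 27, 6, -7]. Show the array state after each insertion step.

First element 19 is already 'sorted'
Insert -6: shifted 1 elements -> [-6, 19, 27, 6, -7]
Insert 27: shifted 0 elements -> [-6, 19, 27, 6, -7]
Insert 6: shifted 2 elements -> [-6, 6, 19, 27, -7]
Insert -7: shifted 4 elements -> [-7, -6, 6, 19, 27]


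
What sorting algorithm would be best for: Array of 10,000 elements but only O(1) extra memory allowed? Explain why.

Best choice: Heapsort
Reason: Heapsort rearranges the array in place using O(1) auxiliary space and still guarantees O(n log n) time; quicksort partitions in place but needs Theta(log n) stack space for recursion (O(n) in the worst case), and mergesort requires O(n) auxiliary space


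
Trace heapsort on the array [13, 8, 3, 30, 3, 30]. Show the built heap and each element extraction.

Build heap: [30, 13, 30, 8, 3, 3]
Extract 30: [30, 13, 3, 8, 3, 30]
Extract 30: [13, 8, 3, 3, 30, 30]
Extract 13: [8, 3, 3, 13, 30, 30]
Extract 8: [3, 3, 8, 13, 30, 30]
Extract 3: [3, 3, 8, 13, 30, 30]


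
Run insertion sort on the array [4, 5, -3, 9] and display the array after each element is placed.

First element 4 is already 'sorted'
Insert 5: shifted 0 elements -> [4, 5, -3, 9]
Insert -3: shifted 2 elements -> [-3, 4, 5, 9]
Insert 9: shifted 0 elements -> [-3, 4, 5, 9]


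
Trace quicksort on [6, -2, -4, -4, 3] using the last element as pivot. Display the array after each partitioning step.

Partition 1: pivot=3 at index 3 -> [-2, -4, -4, 3, 6]
Partition 2: pivot=-4 at index 1 -> [-4, -4, -2, 3, 6]


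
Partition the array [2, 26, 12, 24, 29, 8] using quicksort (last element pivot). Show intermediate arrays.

Partition 1: pivot=8 at index 1 -> [2, 8, 12, 24, 29, 26]
Partition 2: pivot=26 at index 4 -> [2, 8, 12, 24, 26, 29]
Partition 3: pivot=24 at index 3 -> [2, 8, 12, 24, 26, 29]


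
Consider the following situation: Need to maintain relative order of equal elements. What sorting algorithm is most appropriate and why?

Best choice: Merge sort or Insertion sort
Reason: Both are stable; quicksort and heapsort are not stable


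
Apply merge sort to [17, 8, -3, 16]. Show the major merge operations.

Divide and conquer:
  Merge [17] + [8] -> [8, 17]
  Merge [-3] + [16] -> [-3, 16]
  Merge [8, 17] + [-3, 16] -> [-3, 8, 16, 17]


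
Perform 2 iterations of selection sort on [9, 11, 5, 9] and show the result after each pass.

Pass 1: Select minimum 5 at index 2, swap -> [5, 11, 9, 9]
Pass 2: Select minimum 9 at index 2, swap -> [5, 9, 11, 9]


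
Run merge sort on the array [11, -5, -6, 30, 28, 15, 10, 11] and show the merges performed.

Divide and conquer:
  Merge [11] + [-5] -> [-5, 11]
  Merge [-6] + [30] -> [-6, 30]
  Merge [-5, 11] + [-6, 30] -> [-6, -5, 11, 30]
  Merge [28] + [15] -> [15, 28]
  Merge [10] + [11] -> [10, 11]
  Merge [15, 28] + [10, 11] -> [10, 11, 15, 28]
  Merge [-6, -5, 11, 30] + [10, 11, 15, 28] -> [-6, -5, 10, 11, 11, 15, 28, 30]


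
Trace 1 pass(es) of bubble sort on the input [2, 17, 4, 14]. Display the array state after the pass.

After pass 1: [2, 4, 14, 17] (2 swaps)
Total swaps: 2


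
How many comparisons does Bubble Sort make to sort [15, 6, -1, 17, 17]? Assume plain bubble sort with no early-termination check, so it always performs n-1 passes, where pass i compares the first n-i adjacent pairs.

Pass 1: compare adjacent pairs (0,1)..(3,4) = 4 comparison(s), 2 swap(s) -> [6, -1, 15, 17, 17]
Pass 2: compare adjacent pairs (0,1)..(2,3) = 3 comparison(s), 1 swap(s) -> [-1, 6, 15, 17, 17]
Pass 3: compare adjacent pairs (0,1)..(1,2) = 2 comparison(s), 0 swap(s) -> [-1, 6, 15, 17, 17]
Pass 4: compare adjacent pairs (0,1)..(0,1) = 1 comparison(s), 0 swap(s) -> [-1, 6, 15, 17, 17]
Total comparisons: 4 + 3 + 2 + 1 = 10


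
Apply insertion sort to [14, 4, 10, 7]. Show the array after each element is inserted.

First element 14 is already 'sorted'
Insert 4: shifted 1 elements -> [4, 14, 10, 7]
Insert 10: shifted 1 elements -> [4, 10, 14, 7]
Insert 7: shifted 2 elements -> [4, 7, 10, 14]


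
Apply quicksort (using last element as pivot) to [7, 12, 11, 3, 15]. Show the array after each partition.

Partition 1: pivot=15 at index 4 -> [7, 12, 11, 3, 15]
Partition 2: pivot=3 at index 0 -> [3, 12, 11, 7, 15]
Partition 3: pivot=7 at index 1 -> [3, 7, 11, 12, 15]
Partition 4: pivot=12 at index 3 -> [3, 7, 11, 12, 15]


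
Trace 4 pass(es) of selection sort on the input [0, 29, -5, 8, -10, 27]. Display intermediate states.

Pass 1: Select minimum -10 at index 4, swap -> [-10, 29, -5, 8, 0, 27]
Pass 2: Select minimum -5 at index 2, swap -> [-10, -5, 29, 8, 0, 27]
Pass 3: Select minimum 0 at index 4, swap -> [-10, -5, 0, 8, 29, 27]
Pass 4: Select minimum 8 at index 3, swap -> [-10, -5, 0, 8, 29, 27]


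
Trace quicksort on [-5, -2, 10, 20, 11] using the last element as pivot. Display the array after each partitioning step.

Partition 1: pivot=11 at index 3 -> [-5, -2, 10, 11, 20]
Partition 2: pivot=10 at index 2 -> [-5, -2, 10, 11, 20]
Partition 3: pivot=-2 at index 1 -> [-5, -2, 10, 11, 20]


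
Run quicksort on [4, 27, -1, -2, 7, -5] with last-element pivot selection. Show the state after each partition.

Partition 1: pivot=-5 at index 0 -> [-5, 27, -1, -2, 7, 4]
Partition 2: pivot=4 at index 3 -> [-5, -1, -2, 4, 7, 27]
Partition 3: pivot=-2 at index 1 -> [-5, -2, -1, 4, 7, 27]
Partition 4: pivot=27 at index 5 -> [-5, -2, -1, 4, 7, 27]


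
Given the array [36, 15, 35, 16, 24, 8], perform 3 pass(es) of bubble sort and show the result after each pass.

After pass 1: [15, 35, 16, 24, 8, 36] (5 swaps)
After pass 2: [15, 16, 24, 8, 35, 36] (3 swaps)
After pass 3: [15, 16, 8, 24, 35, 36] (1 swaps)
Total swaps: 9


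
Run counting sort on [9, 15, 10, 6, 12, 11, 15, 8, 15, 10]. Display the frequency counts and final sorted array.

Count array: [0, 0, 0, 0, 0, 0, 1, 0, 1, 1, 2, 1, 1, 0, 0, 3]
(count[i] = number of elements equal to i)
Cumulative count: [0, 0, 0, 0, 0, 0, 1, 1, 2, 3, 5, 6, 7, 7, 7, 10]
Sorted: [6, 8, 9, 10, 10, 11, 12, 15, 15, 15]


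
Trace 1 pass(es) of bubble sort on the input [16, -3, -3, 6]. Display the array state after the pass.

After pass 1: [-3, -3, 6, 16] (3 swaps)
Total swaps: 3


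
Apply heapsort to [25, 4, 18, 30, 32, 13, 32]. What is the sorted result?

Build heap: [32, 30, 32, 25, 4, 13, 18]
Extract 32: [32, 30, 18, 25, 4, 13, 32]
Extract 32: [30, 25, 18, 13, 4, 32, 32]
Extract 30: [25, 13, 18, 4, 30, 32, 32]
Extract 25: [18, 13, 4, 25, 30, 32, 32]
Extract 18: [13, 4, 18, 25, 30, 32, 32]
Extract 13: [4, 13, 18, 25, 30, 32, 32]


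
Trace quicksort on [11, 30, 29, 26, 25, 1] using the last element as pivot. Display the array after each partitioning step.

Partition 1: pivot=1 at index 0 -> [1, 30, 29, 26, 25, 11]
Partition 2: pivot=11 at index 1 -> [1, 11, 29, 26, 25, 30]
Partition 3: pivot=30 at index 5 -> [1, 11, 29, 26, 25, 30]
Partition 4: pivot=25 at index 2 -> [1, 11, 25, 26, 29, 30]
Partition 5: pivot=29 at index 4 -> [1, 11, 25, 26, 29, 30]


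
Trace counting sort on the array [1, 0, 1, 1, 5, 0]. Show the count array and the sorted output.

Count array: [2, 3, 0, 0, 0, 1]
(count[i] = number of elements equal to i)
Cumulative count: [2, 5, 5, 5, 5, 6]
Sorted: [0, 0, 1, 1, 1, 5]


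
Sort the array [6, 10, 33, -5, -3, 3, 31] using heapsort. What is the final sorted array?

Build heap: [33, 10, 31, -5, -3, 3, 6]
Extract 33: [31, 10, 6, -5, -3, 3, 33]
Extract 31: [10, 3, 6, -5, -3, 31, 33]
Extract 10: [6, 3, -3, -5, 10, 31, 33]
Extract 6: [3, -5, -3, 6, 10, 31, 33]
Extract 3: [-3, -5, 3, 6, 10, 31, 33]
Extract -3: [-5, -3, 3, 6, 10, 31, 33]


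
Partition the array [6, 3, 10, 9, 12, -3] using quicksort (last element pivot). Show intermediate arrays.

Partition 1: pivot=-3 at index 0 -> [-3, 3, 10, 9, 12, 6]
Partition 2: pivot=6 at index 2 -> [-3, 3, 6, 9, 12, 10]
Partition 3: pivot=10 at index 4 -> [-3, 3, 6, 9, 10, 12]


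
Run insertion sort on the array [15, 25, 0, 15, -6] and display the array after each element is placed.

First element 15 is already 'sorted'
Insert 25: shifted 0 elements -> [15, 25, 0, 15, -6]
Insert 0: shifted 2 elements -> [0, 15, 25, 15, -6]
Insert 15: shifted 1 elements -> [0, 15, 15, 25, -6]
Insert -6: shifted 4 elements -> [-6, 0, 15, 15, 25]


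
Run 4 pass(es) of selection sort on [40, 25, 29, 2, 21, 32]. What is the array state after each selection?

Pass 1: Select minimum 2 at index 3, swap -> [2, 25, 29, 40, 21, 32]
Pass 2: Select minimum 21 at index 4, swap -> [2, 21, 29, 40, 25, 32]
Pass 3: Select minimum 25 at index 4, swap -> [2, 21, 25, 40, 29, 32]
Pass 4: Select minimum 29 at index 4, swap -> [2, 21, 25, 29, 40, 32]


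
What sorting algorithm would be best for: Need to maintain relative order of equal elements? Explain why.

Best choice: Merge sort or Insertion sort
Reason: Both are stable; quicksort and heapsort are not stable


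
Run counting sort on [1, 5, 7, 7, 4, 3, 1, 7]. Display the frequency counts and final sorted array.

Count array: [0, 2, 0, 1, 1, 1, 0, 3]
(count[i] = number of elements equal to i)
Cumulative count: [0, 2, 2, 3, 4, 5, 5, 8]
Sorted: [1, 1, 3, 4, 5, 7, 7, 7]


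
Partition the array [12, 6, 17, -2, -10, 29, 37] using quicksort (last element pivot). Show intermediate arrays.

Partition 1: pivot=37 at index 6 -> [12, 6, 17, -2, -10, 29, 37]
Partition 2: pivot=29 at index 5 -> [12, 6, 17, -2, -10, 29, 37]
Partition 3: pivot=-10 at index 0 -> [-10, 6, 17, -2, 12, 29, 37]
Partition 4: pivot=12 at index 3 -> [-10, 6, -2, 12, 17, 29, 37]
Partition 5: pivot=-2 at index 1 -> [-10, -2, 6, 12, 17, 29, 37]


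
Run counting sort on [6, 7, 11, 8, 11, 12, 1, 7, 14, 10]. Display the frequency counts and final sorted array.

Count array: [0, 1, 0, 0, 0, 0, 1, 2, 1, 0, 1, 2, 1, 0, 1]
(count[i] = number of elements equal to i)
Cumulative count: [0, 1, 1, 1, 1, 1, 2, 4, 5, 5, 6, 8, 9, 9, 10]
Sorted: [1, 6, 7, 7, 8, 10, 11, 11, 12, 14]


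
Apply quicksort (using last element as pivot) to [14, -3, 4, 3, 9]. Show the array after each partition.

Partition 1: pivot=9 at index 3 -> [-3, 4, 3, 9, 14]
Partition 2: pivot=3 at index 1 -> [-3, 3, 4, 9, 14]


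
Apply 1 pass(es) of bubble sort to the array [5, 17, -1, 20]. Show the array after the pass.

After pass 1: [5, -1, 17, 20] (1 swaps)
Total swaps: 1


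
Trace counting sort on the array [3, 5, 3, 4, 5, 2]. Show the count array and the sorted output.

Count array: [0, 0, 1, 2, 1, 2]
(count[i] = number of elements equal to i)
Cumulative count: [0, 0, 1, 3, 4, 6]
Sorted: [2, 3, 3, 4, 5, 5]


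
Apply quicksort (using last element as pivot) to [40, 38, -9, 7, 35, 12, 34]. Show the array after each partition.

Partition 1: pivot=34 at index 3 -> [-9, 7, 12, 34, 35, 40, 38]
Partition 2: pivot=12 at index 2 -> [-9, 7, 12, 34, 35, 40, 38]
Partition 3: pivot=7 at index 1 -> [-9, 7, 12, 34, 35, 40, 38]
Partition 4: pivot=38 at index 5 -> [-9, 7, 12, 34, 35, 38, 40]


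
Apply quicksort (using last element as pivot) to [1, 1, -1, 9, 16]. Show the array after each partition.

Partition 1: pivot=16 at index 4 -> [1, 1, -1, 9, 16]
Partition 2: pivot=9 at index 3 -> [1, 1, -1, 9, 16]
Partition 3: pivot=-1 at index 0 -> [-1, 1, 1, 9, 16]
Partition 4: pivot=1 at index 2 -> [-1, 1, 1, 9, 16]


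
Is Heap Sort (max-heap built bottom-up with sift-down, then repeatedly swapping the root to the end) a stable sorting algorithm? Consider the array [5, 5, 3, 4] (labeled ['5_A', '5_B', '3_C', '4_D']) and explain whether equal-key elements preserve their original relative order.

Trace Heap Sort on the labeled array (the key is the number; the letter only tracks identity):
  Build max-heap: [5_A, 5_B, 3_C, 4_D]
  Swap root 5_A to index 3, re-heapify first 3 -> [5_B, 4_D, 3_C, 5_A]
  Swap root 5_B to index 2, re-heapify first 2 -> [4_D, 3_C, 5_B, 5_A]
  Swap root 4_D to index 1, re-heapify first 1 -> [3_C, 4_D, 5_B, 5_A]
Final order: [3_C, 4_D, 5_B, 5_A]
Equal keys:
  value 5: originally 5_A, 5_B; after sorting 5_B, 5_A -> order changed
Equal keys were reordered, so Heap Sort is not stable: heap construction and root-to-end swaps move elements without regard to the original order of equal keys. (One such input is enough; an unstable sort may happen to preserve order on other inputs, but it gives no guarantee.)
Answer: Not stable


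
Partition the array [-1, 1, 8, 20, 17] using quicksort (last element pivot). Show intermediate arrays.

Partition 1: pivot=17 at index 3 -> [-1, 1, 8, 17, 20]
Partition 2: pivot=8 at index 2 -> [-1, 1, 8, 17, 20]
Partition 3: pivot=1 at index 1 -> [-1, 1, 8, 17, 20]


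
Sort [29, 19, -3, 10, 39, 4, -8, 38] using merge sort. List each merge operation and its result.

Divide and conquer:
  Merge [29] + [19] -> [19, 29]
  Merge [-3] + [10] -> [-3, 10]
  Merge [19, 29] + [-3, 10] -> [-3, 10, 19, 29]
  Merge [39] + [4] -> [4, 39]
  Merge [-8] + [38] -> [-8, 38]
  Merge [4, 39] + [-8, 38] -> [-8, 4, 38, 39]
  Merge [-3, 10, 19, 29] + [-8, 4, 38, 39] -> [-8, -3, 4, 10, 19, 29, 38, 39]


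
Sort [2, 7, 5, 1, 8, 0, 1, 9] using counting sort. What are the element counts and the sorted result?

Count array: [1, 2, 1, 0, 0, 1, 0, 1, 1, 1]
(count[i] = number of elements equal to i)
Cumulative count: [1, 3, 4, 4, 4, 5, 5, 6, 7, 8]
Sorted: [0, 1, 1, 2, 5, 7, 8, 9]


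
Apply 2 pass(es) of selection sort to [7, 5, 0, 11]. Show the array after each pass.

Pass 1: Select minimum 0 at index 2, swap -> [0, 5, 7, 11]
Pass 2: Select minimum 5 at index 1, swap -> [0, 5, 7, 11]


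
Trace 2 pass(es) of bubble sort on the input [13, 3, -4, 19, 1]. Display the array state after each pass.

After pass 1: [3, -4, 13, 1, 19] (3 swaps)
After pass 2: [-4, 3, 1, 13, 19] (2 swaps)
Total swaps: 5


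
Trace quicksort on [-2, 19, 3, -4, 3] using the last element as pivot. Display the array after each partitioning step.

Partition 1: pivot=3 at index 3 -> [-2, 3, -4, 3, 19]
Partition 2: pivot=-4 at index 0 -> [-4, 3, -2, 3, 19]
Partition 3: pivot=-2 at index 1 -> [-4, -2, 3, 3, 19]


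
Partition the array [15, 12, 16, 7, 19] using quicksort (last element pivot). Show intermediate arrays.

Partition 1: pivot=19 at index 4 -> [15, 12, 16, 7, 19]
Partition 2: pivot=7 at index 0 -> [7, 12, 16, 15, 19]
Partition 3: pivot=15 at index 2 -> [7, 12, 15, 16, 19]


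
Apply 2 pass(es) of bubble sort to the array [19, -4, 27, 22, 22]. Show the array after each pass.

After pass 1: [-4, 19, 22, 22, 27] (3 swaps)
After pass 2: [-4, 19, 22, 22, 27] (0 swaps)
Total swaps: 3


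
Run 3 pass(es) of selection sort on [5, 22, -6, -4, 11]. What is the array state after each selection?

Pass 1: Select minimum -6 at index 2, swap -> [-6, 22, 5, -4, 11]
Pass 2: Select minimum -4 at index 3, swap -> [-6, -4, 5, 22, 11]
Pass 3: Select minimum 5 at index 2, swap -> [-6, -4, 5, 22, 11]


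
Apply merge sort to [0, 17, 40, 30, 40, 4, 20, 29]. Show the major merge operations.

Divide and conquer:
  Merge [0] + [17] -> [0, 17]
  Merge [40] + [30] -> [30, 40]
  Merge [0, 17] + [30, 40] -> [0, 17, 30, 40]
  Merge [40] + [4] -> [4, 40]
  Merge [20] + [29] -> [20, 29]
  Merge [4, 40] + [20, 29] -> [4, 20, 29, 40]
  Merge [0, 17, 30, 40] + [4, 20, 29, 40] -> [0, 4, 17, 20, 29, 30, 40, 40]


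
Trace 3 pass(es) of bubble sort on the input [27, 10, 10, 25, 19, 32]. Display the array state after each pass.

After pass 1: [10, 10, 25, 19, 27, 32] (4 swaps)
After pass 2: [10, 10, 19, 25, 27, 32] (1 swaps)
After pass 3: [10, 10, 19, 25, 27, 32] (0 swaps)
Total swaps: 5


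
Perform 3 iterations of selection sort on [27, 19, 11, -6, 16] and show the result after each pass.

Pass 1: Select minimum -6 at index 3, swap -> [-6, 19, 11, 27, 16]
Pass 2: Select minimum 11 at index 2, swap -> [-6, 11, 19, 27, 16]
Pass 3: Select minimum 16 at index 4, swap -> [-6, 11, 16, 27, 19]


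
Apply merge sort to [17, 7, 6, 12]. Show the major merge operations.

Divide and conquer:
  Merge [17] + [7] -> [7, 17]
  Merge [6] + [12] -> [6, 12]
  Merge [7, 17] + [6, 12] -> [6, 7, 12, 17]


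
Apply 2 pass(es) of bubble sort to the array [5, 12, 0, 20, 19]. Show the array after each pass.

After pass 1: [5, 0, 12, 19, 20] (2 swaps)
After pass 2: [0, 5, 12, 19, 20] (1 swaps)
Total swaps: 3


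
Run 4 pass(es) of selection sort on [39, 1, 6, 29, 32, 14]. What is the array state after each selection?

Pass 1: Select minimum 1 at index 1, swap -> [1, 39, 6, 29, 32, 14]
Pass 2: Select minimum 6 at index 2, swap -> [1, 6, 39, 29, 32, 14]
Pass 3: Select minimum 14 at index 5, swap -> [1, 6, 14, 29, 32, 39]
Pass 4: Select minimum 29 at index 3, swap -> [1, 6, 14, 29, 32, 39]


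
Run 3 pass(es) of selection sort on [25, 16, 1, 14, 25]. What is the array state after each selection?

Pass 1: Select minimum 1 at index 2, swap -> [1, 16, 25, 14, 25]
Pass 2: Select minimum 14 at index 3, swap -> [1, 14, 25, 16, 25]
Pass 3: Select minimum 16 at index 3, swap -> [1, 14, 16, 25, 25]


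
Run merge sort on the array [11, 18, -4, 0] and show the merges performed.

Divide and conquer:
  Merge [11] + [18] -> [11, 18]
  Merge [-4] + [0] -> [-4, 0]
  Merge [11, 18] + [-4, 0] -> [-4, 0, 11, 18]


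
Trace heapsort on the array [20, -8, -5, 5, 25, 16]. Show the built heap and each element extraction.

Build heap: [25, 20, 16, 5, -8, -5]
Extract 25: [20, 5, 16, -5, -8, 25]
Extract 20: [16, 5, -8, -5, 20, 25]
Extract 16: [5, -5, -8, 16, 20, 25]
Extract 5: [-5, -8, 5, 16, 20, 25]
Extract -5: [-8, -5, 5, 16, 20, 25]


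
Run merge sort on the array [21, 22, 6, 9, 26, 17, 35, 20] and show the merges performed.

Divide and conquer:
  Merge [21] + [22] -> [21, 22]
  Merge [6] + [9] -> [6, 9]
  Merge [21, 22] + [6, 9] -> [6, 9, 21, 22]
  Merge [26] + [17] -> [17, 26]
  Merge [35] + [20] -> [20, 35]
  Merge [17, 26] + [20, 35] -> [17, 20, 26, 35]
  Merge [6, 9, 21, 22] + [17, 20, 26, 35] -> [6, 9, 17, 20, 21, 22, 26, 35]


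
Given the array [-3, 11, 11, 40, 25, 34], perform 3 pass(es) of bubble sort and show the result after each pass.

After pass 1: [-3, 11, 11, 25, 34, 40] (2 swaps)
After pass 2: [-3, 11, 11, 25, 34, 40] (0 swaps)
After pass 3: [-3, 11, 11, 25, 34, 40] (0 swaps)
Total swaps: 2


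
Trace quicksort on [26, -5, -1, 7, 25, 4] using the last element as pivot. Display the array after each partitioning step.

Partition 1: pivot=4 at index 2 -> [-5, -1, 4, 7, 25, 26]
Partition 2: pivot=-1 at index 1 -> [-5, -1, 4, 7, 25, 26]
Partition 3: pivot=26 at index 5 -> [-5, -1, 4, 7, 25, 26]
Partition 4: pivot=25 at index 4 -> [-5, -1, 4, 7, 25, 26]


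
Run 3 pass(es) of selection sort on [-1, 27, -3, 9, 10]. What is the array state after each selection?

Pass 1: Select minimum -3 at index 2, swap -> [-3, 27, -1, 9, 10]
Pass 2: Select minimum -1 at index 2, swap -> [-3, -1, 27, 9, 10]
Pass 3: Select minimum 9 at index 3, swap -> [-3, -1, 9, 27, 10]


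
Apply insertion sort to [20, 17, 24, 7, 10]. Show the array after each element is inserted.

First element 20 is already 'sorted'
Insert 17: shifted 1 elements -> [17, 20, 24, 7, 10]
Insert 24: shifted 0 elements -> [17, 20, 24, 7, 10]
Insert 7: shifted 3 elements -> [7, 17, 20, 24, 10]
Insert 10: shifted 3 elements -> [7, 10, 17, 20, 24]


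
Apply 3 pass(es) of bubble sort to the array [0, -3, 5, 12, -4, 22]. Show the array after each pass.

After pass 1: [-3, 0, 5, -4, 12, 22] (2 swaps)
After pass 2: [-3, 0, -4, 5, 12, 22] (1 swaps)
After pass 3: [-3, -4, 0, 5, 12, 22] (1 swaps)
Total swaps: 4


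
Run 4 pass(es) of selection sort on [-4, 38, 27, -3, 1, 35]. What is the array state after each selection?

Pass 1: Select minimum -4 at index 0, swap -> [-4, 38, 27, -3, 1, 35]
Pass 2: Select minimum -3 at index 3, swap -> [-4, -3, 27, 38, 1, 35]
Pass 3: Select minimum 1 at index 4, swap -> [-4, -3, 1, 38, 27, 35]
Pass 4: Select minimum 27 at index 4, swap -> [-4, -3, 1, 27, 38, 35]


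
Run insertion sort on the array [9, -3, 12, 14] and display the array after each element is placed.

First element 9 is already 'sorted'
Insert -3: shifted 1 elements -> [-3, 9, 12, 14]
Insert 12: shifted 0 elements -> [-3, 9, 12, 14]
Insert 14: shifted 0 elements -> [-3, 9, 12, 14]


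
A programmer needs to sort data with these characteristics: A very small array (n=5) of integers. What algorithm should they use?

Best choice: Insertion sort
Reason: For tiny inputs the O(n^2) overhead is negligible and insertion sort has minimal constant factors


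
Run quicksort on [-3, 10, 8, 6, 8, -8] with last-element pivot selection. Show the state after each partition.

Partition 1: pivot=-8 at index 0 -> [-8, 10, 8, 6, 8, -3]
Partition 2: pivot=-3 at index 1 -> [-8, -3, 8, 6, 8, 10]
Partition 3: pivot=10 at index 5 -> [-8, -3, 8, 6, 8, 10]
Partition 4: pivot=8 at index 4 -> [-8, -3, 8, 6, 8, 10]
Partition 5: pivot=6 at index 2 -> [-8, -3, 6, 8, 8, 10]


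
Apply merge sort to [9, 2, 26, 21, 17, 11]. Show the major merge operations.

Divide and conquer:
  Merge [2] + [26] -> [2, 26]
  Merge [9] + [2, 26] -> [2, 9, 26]
  Merge [17] + [11] -> [11, 17]
  Merge [21] + [11, 17] -> [11, 17, 21]
  Merge [2, 9, 26] + [11, 17, 21] -> [2, 9, 11, 17, 21, 26]


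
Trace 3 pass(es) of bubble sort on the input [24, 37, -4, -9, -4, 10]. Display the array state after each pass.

After pass 1: [24, -4, -9, -4, 10, 37] (4 swaps)
After pass 2: [-4, -9, -4, 10, 24, 37] (4 swaps)
After pass 3: [-9, -4, -4, 10, 24, 37] (1 swaps)
Total swaps: 9


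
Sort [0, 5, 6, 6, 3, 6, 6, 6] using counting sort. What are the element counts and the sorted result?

Count array: [1, 0, 0, 1, 0, 1, 5]
(count[i] = number of elements equal to i)
Cumulative count: [1, 1, 1, 2, 2, 3, 8]
Sorted: [0, 3, 5, 6, 6, 6, 6, 6]


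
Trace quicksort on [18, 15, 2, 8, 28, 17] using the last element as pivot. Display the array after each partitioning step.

Partition 1: pivot=17 at index 3 -> [15, 2, 8, 17, 28, 18]
Partition 2: pivot=8 at index 1 -> [2, 8, 15, 17, 28, 18]
Partition 3: pivot=18 at index 4 -> [2, 8, 15, 17, 18, 28]


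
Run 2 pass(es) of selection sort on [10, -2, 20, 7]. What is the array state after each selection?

Pass 1: Select minimum -2 at index 1, swap -> [-2, 10, 20, 7]
Pass 2: Select minimum 7 at index 3, swap -> [-2, 7, 20, 10]


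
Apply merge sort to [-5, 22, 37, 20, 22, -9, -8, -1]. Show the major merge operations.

Divide and conquer:
  Merge [-5] + [22] -> [-5, 22]
  Merge [37] + [20] -> [20, 37]
  Merge [-5, 22] + [20, 37] -> [-5, 20, 22, 37]
  Merge [22] + [-9] -> [-9, 22]
  Merge [-8] + [-1] -> [-8, -1]
  Merge [-9, 22] + [-8, -1] -> [-9, -8, -1, 22]
  Merge [-5, 20, 22, 37] + [-9, -8, -1, 22] -> [-9, -8, -5, -1, 20, 22, 22, 37]


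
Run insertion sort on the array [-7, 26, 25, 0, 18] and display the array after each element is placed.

First element -7 is already 'sorted'
Insert 26: shifted 0 elements -> [-7, 26, 25, 0, 18]
Insert 25: shifted 1 elements -> [-7, 25, 26, 0, 18]
Insert 0: shifted 2 elements -> [-7, 0, 25, 26, 18]
Insert 18: shifted 2 elements -> [-7, 0, 18, 25, 26]


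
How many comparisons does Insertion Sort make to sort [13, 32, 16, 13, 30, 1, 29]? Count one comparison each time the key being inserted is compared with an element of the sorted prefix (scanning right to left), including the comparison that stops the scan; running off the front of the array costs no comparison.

Insert 32: 13 <= 32 (stop) = 1 comparison(s) -> [13, 32, 16, 13, 30, 1, 29]
Insert 16: 32 > 16 (shift), 13 <= 16 (stop) = 2 comparison(s) -> [13, 16, 32, 13, 30, 1, 29]
Insert 13: 32 > 13 (shift), 16 > 13 (shift), 13 <= 13 (stop) = 3 comparison(s) -> [13, 13, 16, 32, 30, 1, 29]
Insert 30: 32 > 30 (shift), 16 <= 30 (stop) = 2 comparison(s) -> [13, 13, 16, 30, 32, 1, 29]
Insert 1: 32 > 1 (shift), 30 > 1 (shift), 16 > 1 (shift), 13 > 1 (shift), 13 > 1 (shift), reached front = 5 comparison(s) -> [1, 13, 13, 16, 30, 32, 29]
Insert 29: 32 > 29 (shift), 30 > 29 (shift), 16 <= 29 (stop) = 3 comparison(s) -> [1, 13, 13, 16, 29, 30, 32]
Total comparisons: 1 + 2 + 3 + 2 + 5 + 3 = 16


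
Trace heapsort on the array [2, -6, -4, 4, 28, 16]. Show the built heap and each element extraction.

Build heap: [28, 4, 16, 2, -6, -4]
Extract 28: [16, 4, -4, 2, -6, 28]
Extract 16: [4, 2, -4, -6, 16, 28]
Extract 4: [2, -6, -4, 4, 16, 28]
Extract 2: [-4, -6, 2, 4, 16, 28]
Extract -4: [-6, -4, 2, 4, 16, 28]


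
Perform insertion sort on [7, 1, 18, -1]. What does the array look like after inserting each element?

First element 7 is already 'sorted'
Insert 1: shifted 1 elements -> [1, 7, 18, -1]
Insert 18: shifted 0 elements -> [1, 7, 18, -1]
Insert -1: shifted 3 elements -> [-1, 1, 7, 18]


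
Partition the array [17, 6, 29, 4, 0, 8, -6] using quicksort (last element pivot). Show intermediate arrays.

Partition 1: pivot=-6 at index 0 -> [-6, 6, 29, 4, 0, 8, 17]
Partition 2: pivot=17 at index 5 -> [-6, 6, 4, 0, 8, 17, 29]
Partition 3: pivot=8 at index 4 -> [-6, 6, 4, 0, 8, 17, 29]
Partition 4: pivot=0 at index 1 -> [-6, 0, 4, 6, 8, 17, 29]
Partition 5: pivot=6 at index 3 -> [-6, 0, 4, 6, 8, 17, 29]


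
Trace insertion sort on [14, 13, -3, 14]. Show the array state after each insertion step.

First element 14 is already 'sorted'
Insert 13: shifted 1 elements -> [13, 14, -3, 14]
Insert -3: shifted 2 elements -> [-3, 13, 14, 14]
Insert 14: shifted 0 elements -> [-3, 13, 14, 14]


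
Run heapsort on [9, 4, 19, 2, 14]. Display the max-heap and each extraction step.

Build heap: [19, 14, 9, 2, 4]
Extract 19: [14, 4, 9, 2, 19]
Extract 14: [9, 4, 2, 14, 19]
Extract 9: [4, 2, 9, 14, 19]
Extract 4: [2, 4, 9, 14, 19]


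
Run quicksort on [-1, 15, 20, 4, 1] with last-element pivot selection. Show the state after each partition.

Partition 1: pivot=1 at index 1 -> [-1, 1, 20, 4, 15]
Partition 2: pivot=15 at index 3 -> [-1, 1, 4, 15, 20]


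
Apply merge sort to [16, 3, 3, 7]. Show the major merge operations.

Divide and conquer:
  Merge [16] + [3] -> [3, 16]
  Merge [3] + [7] -> [3, 7]
  Merge [3, 16] + [3, 7] -> [3, 3, 7, 16]


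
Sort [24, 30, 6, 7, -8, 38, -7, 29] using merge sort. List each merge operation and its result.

Divide and conquer:
  Merge [24] + [30] -> [24, 30]
  Merge [6] + [7] -> [6, 7]
  Merge [24, 30] + [6, 7] -> [6, 7, 24, 30]
  Merge [-8] + [38] -> [-8, 38]
  Merge [-7] + [29] -> [-7, 29]
  Merge [-8, 38] + [-7, 29] -> [-8, -7, 29, 38]
  Merge [6, 7, 24, 30] + [-8, -7, 29, 38] -> [-8, -7, 6, 7, 24, 29, 30, 38]


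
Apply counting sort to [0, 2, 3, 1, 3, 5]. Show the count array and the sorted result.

Count array: [1, 1, 1, 2, 0, 1]
(count[i] = number of elements equal to i)
Cumulative count: [1, 2, 3, 5, 5, 6]
Sorted: [0, 1, 2, 3, 3, 5]


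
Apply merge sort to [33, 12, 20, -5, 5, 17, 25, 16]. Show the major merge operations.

Divide and conquer:
  Merge [33] + [12] -> [12, 33]
  Merge [20] + [-5] -> [-5, 20]
  Merge [12, 33] + [-5, 20] -> [-5, 12, 20, 33]
  Merge [5] + [17] -> [5, 17]
  Merge [25] + [16] -> [16, 25]
  Merge [5, 17] + [16, 25] -> [5, 16, 17, 25]
  Merge [-5, 12, 20, 33] + [5, 16, 17, 25] -> [-5, 5, 12, 16, 17, 20, 25, 33]


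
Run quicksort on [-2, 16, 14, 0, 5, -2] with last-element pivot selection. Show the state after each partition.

Partition 1: pivot=-2 at index 1 -> [-2, -2, 14, 0, 5, 16]
Partition 2: pivot=16 at index 5 -> [-2, -2, 14, 0, 5, 16]
Partition 3: pivot=5 at index 3 -> [-2, -2, 0, 5, 14, 16]


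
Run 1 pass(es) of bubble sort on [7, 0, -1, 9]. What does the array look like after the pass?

After pass 1: [0, -1, 7, 9] (2 swaps)
Total swaps: 2


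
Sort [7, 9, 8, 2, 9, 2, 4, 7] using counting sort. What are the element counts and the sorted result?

Count array: [0, 0, 2, 0, 1, 0, 0, 2, 1, 2]
(count[i] = number of elements equal to i)
Cumulative count: [0, 0, 2, 2, 3, 3, 3, 5, 6, 8]
Sorted: [2, 2, 4, 7, 7, 8, 9, 9]


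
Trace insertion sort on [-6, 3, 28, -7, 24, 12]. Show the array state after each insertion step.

First element -6 is already 'sorted'
Insert 3: shifted 0 elements -> [-6, 3, 28, -7, 24, 12]
Insert 28: shifted 0 elements -> [-6, 3, 28, -7, 24, 12]
Insert -7: shifted 3 elements -> [-7, -6, 3, 28, 24, 12]
Insert 24: shifted 1 elements -> [-7, -6, 3, 24, 28, 12]
Insert 12: shifted 2 elements -> [-7, -6, 3, 12, 24, 28]


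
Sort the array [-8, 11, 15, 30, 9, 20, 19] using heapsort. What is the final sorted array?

Build heap: [30, 11, 20, -8, 9, 15, 19]
Extract 30: [20, 11, 19, -8, 9, 15, 30]
Extract 20: [19, 11, 15, -8, 9, 20, 30]
Extract 19: [15, 11, 9, -8, 19, 20, 30]
Extract 15: [11, -8, 9, 15, 19, 20, 30]
Extract 11: [9, -8, 11, 15, 19, 20, 30]
Extract 9: [-8, 9, 11, 15, 19, 20, 30]


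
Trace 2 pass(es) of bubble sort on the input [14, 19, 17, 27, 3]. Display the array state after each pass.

After pass 1: [14, 17, 19, 3, 27] (2 swaps)
After pass 2: [14, 17, 3, 19, 27] (1 swaps)
Total swaps: 3


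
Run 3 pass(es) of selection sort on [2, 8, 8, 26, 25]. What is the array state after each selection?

Pass 1: Select minimum 2 at index 0, swap -> [2, 8, 8, 26, 25]
Pass 2: Select minimum 8 at index 1, swap -> [2, 8, 8, 26, 25]
Pass 3: Select minimum 8 at index 2, swap -> [2, 8, 8, 26, 25]


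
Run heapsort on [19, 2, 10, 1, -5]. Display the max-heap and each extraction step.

Build heap: [19, 2, 10, 1, -5]
Extract 19: [10, 2, -5, 1, 19]
Extract 10: [2, 1, -5, 10, 19]
Extract 2: [1, -5, 2, 10, 19]
Extract 1: [-5, 1, 2, 10, 19]


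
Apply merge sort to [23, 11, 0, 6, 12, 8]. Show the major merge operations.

Divide and conquer:
  Merge [11] + [0] -> [0, 11]
  Merge [23] + [0, 11] -> [0, 11, 23]
  Merge [12] + [8] -> [8, 12]
  Merge [6] + [8, 12] -> [6, 8, 12]
  Merge [0, 11, 23] + [6, 8, 12] -> [0, 6, 8, 11, 12, 23]


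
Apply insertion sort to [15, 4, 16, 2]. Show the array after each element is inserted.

First element 15 is already 'sorted'
Insert 4: shifted 1 elements -> [4, 15, 16, 2]
Insert 16: shifted 0 elements -> [4, 15, 16, 2]
Insert 2: shifted 3 elements -> [2, 4, 15, 16]


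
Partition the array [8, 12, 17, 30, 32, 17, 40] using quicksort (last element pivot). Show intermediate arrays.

Partition 1: pivot=40 at index 6 -> [8, 12, 17, 30, 32, 17, 40]
Partition 2: pivot=17 at index 3 -> [8, 12, 17, 17, 32, 30, 40]
Partition 3: pivot=17 at index 2 -> [8, 12, 17, 17, 32, 30, 40]
Partition 4: pivot=12 at index 1 -> [8, 12, 17, 17, 32, 30, 40]
Partition 5: pivot=30 at index 4 -> [8, 12, 17, 17, 30, 32, 40]


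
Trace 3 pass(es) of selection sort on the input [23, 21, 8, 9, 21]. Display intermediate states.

Pass 1: Select minimum 8 at index 2, swap -> [8, 21, 23, 9, 21]
Pass 2: Select minimum 9 at index 3, swap -> [8, 9, 23, 21, 21]
Pass 3: Select minimum 21 at index 3, swap -> [8, 9, 21, 23, 21]


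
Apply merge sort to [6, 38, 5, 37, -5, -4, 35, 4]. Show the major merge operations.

Divide and conquer:
  Merge [6] + [38] -> [6, 38]
  Merge [5] + [37] -> [5, 37]
  Merge [6, 38] + [5, 37] -> [5, 6, 37, 38]
  Merge [-5] + [-4] -> [-5, -4]
  Merge [35] + [4] -> [4, 35]
  Merge [-5, -4] + [4, 35] -> [-5, -4, 4, 35]
  Merge [5, 6, 37, 38] + [-5, -4, 4, 35] -> [-5, -4, 4, 5, 6, 35, 37, 38]


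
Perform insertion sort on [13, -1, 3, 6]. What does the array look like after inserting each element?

First element 13 is already 'sorted'
Insert -1: shifted 1 elements -> [-1, 13, 3, 6]
Insert 3: shifted 1 elements -> [-1, 3, 13, 6]
Insert 6: shifted 1 elements -> [-1, 3, 6, 13]


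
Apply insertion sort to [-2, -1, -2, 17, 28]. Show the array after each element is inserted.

First element -2 is already 'sorted'
Insert -1: shifted 0 elements -> [-2, -1, -2, 17, 28]
Insert -2: shifted 1 elements -> [-2, -2, -1, 17, 28]
Insert 17: shifted 0 elements -> [-2, -2, -1, 17, 28]
Insert 28: shifted 0 elements -> [-2, -2, -1, 17, 28]


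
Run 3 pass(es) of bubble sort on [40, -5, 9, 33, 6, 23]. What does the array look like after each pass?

After pass 1: [-5, 9, 33, 6, 23, 40] (5 swaps)
After pass 2: [-5, 9, 6, 23, 33, 40] (2 swaps)
After pass 3: [-5, 6, 9, 23, 33, 40] (1 swaps)
Total swaps: 8


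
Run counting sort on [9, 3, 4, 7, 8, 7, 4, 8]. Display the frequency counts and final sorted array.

Count array: [0, 0, 0, 1, 2, 0, 0, 2, 2, 1]
(count[i] = number of elements equal to i)
Cumulative count: [0, 0, 0, 1, 3, 3, 3, 5, 7, 8]
Sorted: [3, 4, 4, 7, 7, 8, 8, 9]


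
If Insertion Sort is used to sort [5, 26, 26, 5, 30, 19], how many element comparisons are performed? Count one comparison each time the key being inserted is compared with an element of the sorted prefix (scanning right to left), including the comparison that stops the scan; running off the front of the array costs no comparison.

Insert 26: 5 <= 26 (stop) = 1 comparison(s) -> [5, 26, 26, 5, 30, 19]
Insert 26: 26 <= 26 (stop) = 1 comparison(s) -> [5, 26, 26, 5, 30, 19]
Insert 5: 26 > 5 (shift), 26 > 5 (shift), 5 <= 5 (stop) = 3 comparison(s) -> [5, 5, 26, 26, 30, 19]
Insert 30: 26 <= 30 (stop) = 1 comparison(s) -> [5, 5, 26, 26, 30, 19]
Insert 19: 30 > 19 (shift), 26 > 19 (shift), 26 > 19 (shift), 5 <= 19 (stop) = 4 comparison(s) -> [5, 5, 19, 26, 26, 30]
Total comparisons: 1 + 1 + 3 + 1 + 4 = 10


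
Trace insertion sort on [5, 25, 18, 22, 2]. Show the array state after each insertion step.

First element 5 is already 'sorted'
Insert 25: shifted 0 elements -> [5, 25, 18, 22, 2]
Insert 18: shifted 1 elements -> [5, 18, 25, 22, 2]
Insert 22: shifted 1 elements -> [5, 18, 22, 25, 2]
Insert 2: shifted 4 elements -> [2, 5, 18, 22, 25]


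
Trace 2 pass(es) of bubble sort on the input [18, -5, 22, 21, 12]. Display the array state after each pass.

After pass 1: [-5, 18, 21, 12, 22] (3 swaps)
After pass 2: [-5, 18, 12, 21, 22] (1 swaps)
Total swaps: 4


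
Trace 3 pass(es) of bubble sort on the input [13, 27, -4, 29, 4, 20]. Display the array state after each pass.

After pass 1: [13, -4, 27, 4, 20, 29] (3 swaps)
After pass 2: [-4, 13, 4, 20, 27, 29] (3 swaps)
After pass 3: [-4, 4, 13, 20, 27, 29] (1 swaps)
Total swaps: 7


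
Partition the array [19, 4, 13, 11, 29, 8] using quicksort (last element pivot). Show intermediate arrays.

Partition 1: pivot=8 at index 1 -> [4, 8, 13, 11, 29, 19]
Partition 2: pivot=19 at index 4 -> [4, 8, 13, 11, 19, 29]
Partition 3: pivot=11 at index 2 -> [4, 8, 11, 13, 19, 29]


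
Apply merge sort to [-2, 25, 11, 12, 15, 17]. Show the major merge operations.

Divide and conquer:
  Merge [25] + [11] -> [11, 25]
  Merge [-2] + [11, 25] -> [-2, 11, 25]
  Merge [15] + [17] -> [15, 17]
  Merge [12] + [15, 17] -> [12, 15, 17]
  Merge [-2, 11, 25] + [12, 15, 17] -> [-2, 11, 12, 15, 17, 25]


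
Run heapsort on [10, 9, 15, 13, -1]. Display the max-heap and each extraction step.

Build heap: [15, 13, 10, 9, -1]
Extract 15: [13, 9, 10, -1, 15]
Extract 13: [10, 9, -1, 13, 15]
Extract 10: [9, -1, 10, 13, 15]
Extract 9: [-1, 9, 10, 13, 15]


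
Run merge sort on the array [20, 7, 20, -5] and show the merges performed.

Divide and conquer:
  Merge [20] + [7] -> [7, 20]
  Merge [20] + [-5] -> [-5, 20]
  Merge [7, 20] + [-5, 20] -> [-5, 7, 20, 20]


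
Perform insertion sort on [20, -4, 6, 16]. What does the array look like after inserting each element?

First element 20 is already 'sorted'
Insert -4: shifted 1 elements -> [-4, 20, 6, 16]
Insert 6: shifted 1 elements -> [-4, 6, 20, 16]
Insert 16: shifted 1 elements -> [-4, 6, 16, 20]


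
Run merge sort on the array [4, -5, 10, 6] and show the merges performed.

Divide and conquer:
  Merge [4] + [-5] -> [-5, 4]
  Merge [10] + [6] -> [6, 10]
  Merge [-5, 4] + [6, 10] -> [-5, 4, 6, 10]


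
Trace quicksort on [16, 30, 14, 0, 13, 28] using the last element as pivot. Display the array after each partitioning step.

Partition 1: pivot=28 at index 4 -> [16, 14, 0, 13, 28, 30]
Partition 2: pivot=13 at index 1 -> [0, 13, 16, 14, 28, 30]
Partition 3: pivot=14 at index 2 -> [0, 13, 14, 16, 28, 30]


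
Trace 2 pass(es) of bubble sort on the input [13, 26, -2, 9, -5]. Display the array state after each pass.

After pass 1: [13, -2, 9, -5, 26] (3 swaps)
After pass 2: [-2, 9, -5, 13, 26] (3 swaps)
Total swaps: 6


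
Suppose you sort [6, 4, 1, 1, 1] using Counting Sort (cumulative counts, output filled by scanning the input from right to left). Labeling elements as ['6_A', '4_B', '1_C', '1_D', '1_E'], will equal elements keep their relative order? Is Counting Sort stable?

Trace Counting Sort on the labeled array (the key is the number; the letter only tracks identity):
  Counts for values 0..6: [0, 3, 0, 0, 1, 0, 1]
  Cumulative counts: [0, 3, 3, 3, 4, 4, 5]
  Scan right to left: place 1_E at output index 2
  Scan right to left: place 1_D at output index 1
  Scan right to left: place 1_C at output index 0
  Scan right to left: place 4_B at output index 3
  Scan right to left: place 6_A at output index 4
  Output: [1_C, 1_D, 1_E, 4_B, 6_A]
Equal keys:
  value 1: originally 1_C, 1_D, 1_E; after sorting 1_C, 1_D, 1_E -> order preserved
All equal keys kept their original relative order. Counting Sort is stable: scanning the input right to left with decreasing cumulative counts places later duplicates at later output positions.
Answer: Stable
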